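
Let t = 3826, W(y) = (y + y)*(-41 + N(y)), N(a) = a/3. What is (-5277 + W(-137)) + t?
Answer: 66887/3 ≈ 22296.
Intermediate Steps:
N(a) = a/3 (N(a) = a*(⅓) = a/3)
W(y) = 2*y*(-41 + y/3) (W(y) = (y + y)*(-41 + y/3) = (2*y)*(-41 + y/3) = 2*y*(-41 + y/3))
(-5277 + W(-137)) + t = (-5277 + (⅔)*(-137)*(-123 - 137)) + 3826 = (-5277 + (⅔)*(-137)*(-260)) + 3826 = (-5277 + 71240/3) + 3826 = 55409/3 + 3826 = 66887/3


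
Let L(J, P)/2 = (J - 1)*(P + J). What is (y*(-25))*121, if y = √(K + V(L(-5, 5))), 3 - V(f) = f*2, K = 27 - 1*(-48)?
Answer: -3025*√78 ≈ -26716.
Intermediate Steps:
L(J, P) = 2*(-1 + J)*(J + P) (L(J, P) = 2*((J - 1)*(P + J)) = 2*((-1 + J)*(J + P)) = 2*(-1 + J)*(J + P))
K = 75 (K = 27 + 48 = 75)
V(f) = 3 - 2*f (V(f) = 3 - f*2 = 3 - 2*f)
y = √78 (y = √(75 + (3 - 2*(-2*(-5) - 2*5 + 2*(-5)² + 2*(-5)*5))) = √(75 + (3 - 2*(10 - 10 + 2*25 - 50))) = √(75 + (3 - 2*(10 - 10 + 50 - 50))) = √(75 + (3 - 2*0)) = √(75 + (3 + 0)) = √(75 + 3) = √78 ≈ 8.8318)
(y*(-25))*121 = (√78*(-25))*121 = -25*√78*121 = -3025*√78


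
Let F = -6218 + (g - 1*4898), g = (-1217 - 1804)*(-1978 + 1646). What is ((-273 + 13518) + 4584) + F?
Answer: 1009685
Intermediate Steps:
g = 1002972 (g = -3021*(-332) = 1002972)
F = 991856 (F = -6218 + (1002972 - 1*4898) = -6218 + (1002972 - 4898) = -6218 + 998074 = 991856)
((-273 + 13518) + 4584) + F = ((-273 + 13518) + 4584) + 991856 = (13245 + 4584) + 991856 = 17829 + 991856 = 1009685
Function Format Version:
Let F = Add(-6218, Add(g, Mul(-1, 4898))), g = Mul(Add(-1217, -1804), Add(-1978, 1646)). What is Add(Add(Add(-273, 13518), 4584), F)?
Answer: 1009685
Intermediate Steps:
g = 1002972 (g = Mul(-3021, -332) = 1002972)
F = 991856 (F = Add(-6218, Add(1002972, Mul(-1, 4898))) = Add(-6218, Add(1002972, -4898)) = Add(-6218, 998074) = 991856)
Add(Add(Add(-273, 13518), 4584), F) = Add(Add(Add(-273, 13518), 4584), 991856) = Add(Add(13245, 4584), 991856) = Add(17829, 991856) = 1009685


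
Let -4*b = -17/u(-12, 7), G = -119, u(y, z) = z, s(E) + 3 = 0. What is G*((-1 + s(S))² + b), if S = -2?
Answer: -7905/4 ≈ -1976.3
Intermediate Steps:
s(E) = -3 (s(E) = -3 + 0 = -3)
b = 17/28 (b = -(-17)/(4*7) = -¼*(-17/7) = 17/28 ≈ 0.60714)
G*((-1 + s(S))² + b) = -119*((-1 - 3)² + 17/28) = -119*((-4)² + 17/28) = -119*(16 + 17/28) = -119*465/28 = -7905/4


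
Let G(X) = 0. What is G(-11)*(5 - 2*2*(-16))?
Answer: 0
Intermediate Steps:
G(-11)*(5 - 2*2*(-16)) = 0*(5 - 2*2*(-16)) = 0*(5 - 4*(-16)) = 0*(5 + 64) = 0*69 = 0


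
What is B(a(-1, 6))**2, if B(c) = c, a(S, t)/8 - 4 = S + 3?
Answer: 2304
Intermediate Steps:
a(S, t) = 56 + 8*S (a(S, t) = 32 + 8*(S + 3) = 32 + 8*(3 + S) = 32 + (24 + 8*S) = 56 + 8*S)
B(a(-1, 6))**2 = (56 + 8*(-1))**2 = (56 - 8)**2 = 48**2 = 2304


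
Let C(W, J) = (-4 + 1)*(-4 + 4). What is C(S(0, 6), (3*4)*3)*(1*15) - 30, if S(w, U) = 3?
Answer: -30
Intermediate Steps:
C(W, J) = 0 (C(W, J) = -3*0 = 0)
C(S(0, 6), (3*4)*3)*(1*15) - 30 = 0*(1*15) - 30 = 0*15 - 30 = 0 - 30 = -30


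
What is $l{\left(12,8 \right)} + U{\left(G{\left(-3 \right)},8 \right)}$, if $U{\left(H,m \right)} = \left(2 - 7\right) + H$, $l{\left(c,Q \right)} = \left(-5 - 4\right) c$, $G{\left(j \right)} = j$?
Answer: $-116$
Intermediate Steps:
$l{\left(c,Q \right)} = - 9 c$ ($l{\left(c,Q \right)} = \left(-5 - 4\right) c = - 9 c$)
$U{\left(H,m \right)} = -5 + H$
$l{\left(12,8 \right)} + U{\left(G{\left(-3 \right)},8 \right)} = \left(-9\right) 12 - 8 = -108 - 8 = -116$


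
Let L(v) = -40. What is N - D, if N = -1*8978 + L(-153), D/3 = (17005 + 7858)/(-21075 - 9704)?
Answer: -277490433/30779 ≈ -9015.6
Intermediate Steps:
D = -74589/30779 (D = 3*((17005 + 7858)/(-21075 - 9704)) = 3*(24863/(-30779)) = 3*(24863*(-1/30779)) = 3*(-24863/30779) = -74589/30779 ≈ -2.4234)
N = -9018 (N = -1*8978 - 40 = -8978 - 40 = -9018)
N - D = -9018 - 1*(-74589/30779) = -9018 + 74589/30779 = -277490433/30779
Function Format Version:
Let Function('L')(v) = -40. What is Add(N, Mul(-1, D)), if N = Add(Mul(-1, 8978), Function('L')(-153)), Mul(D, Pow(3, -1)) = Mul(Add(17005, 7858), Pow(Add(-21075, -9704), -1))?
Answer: Rational(-277490433, 30779) ≈ -9015.6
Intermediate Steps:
D = Rational(-74589, 30779) (D = Mul(3, Mul(Add(17005, 7858), Pow(Add(-21075, -9704), -1))) = Mul(3, Mul(24863, Pow(-30779, -1))) = Mul(3, Mul(24863, Rational(-1, 30779))) = Mul(3, Rational(-24863, 30779)) = Rational(-74589, 30779) ≈ -2.4234)
N = -9018 (N = Add(Mul(-1, 8978), -40) = Add(-8978, -40) = -9018)
Add(N, Mul(-1, D)) = Add(-9018, Mul(-1, Rational(-74589, 30779))) = Add(-9018, Rational(74589, 30779)) = Rational(-277490433, 30779)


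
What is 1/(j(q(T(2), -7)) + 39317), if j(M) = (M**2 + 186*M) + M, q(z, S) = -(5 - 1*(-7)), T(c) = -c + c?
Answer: 1/37217 ≈ 2.6869e-5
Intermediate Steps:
T(c) = 0
q(z, S) = -12 (q(z, S) = -(5 + 7) = -1*12 = -12)
j(M) = M**2 + 187*M
1/(j(q(T(2), -7)) + 39317) = 1/(-12*(187 - 12) + 39317) = 1/(-12*175 + 39317) = 1/(-2100 + 39317) = 1/37217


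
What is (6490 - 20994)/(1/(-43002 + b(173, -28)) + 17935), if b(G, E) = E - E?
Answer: -89100144/110177267 ≈ -0.80870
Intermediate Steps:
b(G, E) = 0
(6490 - 20994)/(1/(-43002 + b(173, -28)) + 17935) = (6490 - 20994)/(1/(-43002 + 0) + 17935) = -14504/(1/(-43002) + 17935) = -14504/(-1/43002 + 17935) = -14504/771240869/43002 = -14504*43002/771240869 = -89100144/110177267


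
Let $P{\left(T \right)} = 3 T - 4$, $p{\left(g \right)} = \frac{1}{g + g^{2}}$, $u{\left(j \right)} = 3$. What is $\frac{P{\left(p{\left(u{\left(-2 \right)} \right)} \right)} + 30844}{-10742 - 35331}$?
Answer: $- \frac{123361}{184292} \approx -0.66938$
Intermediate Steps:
$P{\left(T \right)} = -4 + 3 T$
$\frac{P{\left(p{\left(u{\left(-2 \right)} \right)} \right)} + 30844}{-10742 - 35331} = \frac{\left(-4 + 3 \frac{1}{3 \left(1 + 3\right)}\right) + 30844}{-10742 - 35331} = \frac{\left(-4 + 3 \frac{1}{3 \cdot 4}\right) + 30844}{-46073} = \left(\left(-4 + 3 \cdot \frac{1}{3} \cdot \frac{1}{4}\right) + 30844\right) \left(- \frac{1}{46073}\right) = \left(\left(-4 + 3 \cdot \frac{1}{12}\right) + 30844\right) \left(- \frac{1}{46073}\right) = \left(\left(-4 + \frac{1}{4}\right) + 30844\right) \left(- \frac{1}{46073}\right) = \left(- \frac{15}{4} + 30844\right) \left(- \frac{1}{46073}\right) = \frac{123361}{4} \left(- \frac{1}{46073}\right) = - \frac{123361}{184292}$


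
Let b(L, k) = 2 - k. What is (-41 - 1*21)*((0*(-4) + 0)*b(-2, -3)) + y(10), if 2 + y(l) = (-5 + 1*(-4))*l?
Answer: -92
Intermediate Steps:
y(l) = -2 - 9*l (y(l) = -2 + (-5 + 1*(-4))*l = -2 + (-5 - 4)*l = -2 - 9*l)
(-41 - 1*21)*((0*(-4) + 0)*b(-2, -3)) + y(10) = (-41 - 1*21)*((0*(-4) + 0)*(2 - 1*(-3))) + (-2 - 9*10) = (-41 - 21)*((0 + 0)*(2 + 3)) + (-2 - 90) = -0*5 - 92 = -62*0 - 92 = 0 - 92 = -92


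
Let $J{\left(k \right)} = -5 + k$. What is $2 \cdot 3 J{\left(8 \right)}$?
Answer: $18$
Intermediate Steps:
$2 \cdot 3 J{\left(8 \right)} = 2 \cdot 3 \left(-5 + 8\right) = 6 \cdot 3 = 18$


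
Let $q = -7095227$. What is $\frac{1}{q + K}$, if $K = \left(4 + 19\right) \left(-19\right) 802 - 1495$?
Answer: $- \frac{1}{7447196} \approx -1.3428 \cdot 10^{-7}$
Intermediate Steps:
$K = -351969$ ($K = 23 \left(-19\right) 802 - 1495 = \left(-437\right) 802 - 1495 = -350474 - 1495 = -351969$)
$\frac{1}{q + K} = \frac{1}{-7095227 - 351969} = \frac{1}{-7447196} = - \frac{1}{7447196}$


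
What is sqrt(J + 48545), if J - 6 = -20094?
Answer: sqrt(28457) ≈ 168.69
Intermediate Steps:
J = -20088 (J = 6 - 20094 = -20088)
sqrt(J + 48545) = sqrt(-20088 + 48545) = sqrt(28457)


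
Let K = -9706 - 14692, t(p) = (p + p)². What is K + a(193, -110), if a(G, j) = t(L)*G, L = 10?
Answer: 52802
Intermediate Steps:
t(p) = 4*p² (t(p) = (2*p)² = 4*p²)
a(G, j) = 400*G (a(G, j) = (4*10²)*G = (4*100)*G = 400*G)
K = -24398
K + a(193, -110) = -24398 + 400*193 = -24398 + 77200 = 52802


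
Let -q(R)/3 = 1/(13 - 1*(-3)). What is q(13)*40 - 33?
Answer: -81/2 ≈ -40.500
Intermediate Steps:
q(R) = -3/16 (q(R) = -3/(13 - 1*(-3)) = -3/(13 + 3) = -3/16)
q(13)*40 - 33 = -3/16*40 - 33 = -15/2 - 33 = -81/2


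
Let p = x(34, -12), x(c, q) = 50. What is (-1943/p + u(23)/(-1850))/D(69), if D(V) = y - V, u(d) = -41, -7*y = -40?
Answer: 10059/16391 ≈ 0.61369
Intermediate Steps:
y = 40/7 (y = -1/7*(-40) = 40/7 ≈ 5.7143)
p = 50
D(V) = 40/7 - V
(-1943/p + u(23)/(-1850))/D(69) = (-1943/50 - 41/(-1850))/(40/7 - 1*69) = (-1943*1/50 - 41*(-1/1850))/(40/7 - 69) = (-1943/50 + 41/1850)/(-443/7) = -1437/37*(-7/443) = 10059/16391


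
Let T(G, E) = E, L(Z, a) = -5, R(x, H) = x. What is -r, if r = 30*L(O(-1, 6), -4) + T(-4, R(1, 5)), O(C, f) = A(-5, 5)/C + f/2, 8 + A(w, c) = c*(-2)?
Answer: 149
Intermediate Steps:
A(w, c) = -8 - 2*c (A(w, c) = -8 + c*(-2) = -8 - 2*c)
O(C, f) = f/2 - 18/C (O(C, f) = (-8 - 2*5)/C + f/2 = (-8 - 10)/C + f*(1/2) = -18/C + f/2 = f/2 - 18/C)
r = -149 (r = 30*(-5) + 1 = -150 + 1 = -149)
-r = -1*(-149) = 149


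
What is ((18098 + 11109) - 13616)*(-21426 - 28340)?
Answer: -775901706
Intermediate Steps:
((18098 + 11109) - 13616)*(-21426 - 28340) = (29207 - 13616)*(-49766) = 15591*(-49766) = -775901706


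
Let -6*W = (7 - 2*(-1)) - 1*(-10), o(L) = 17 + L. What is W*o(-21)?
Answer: 38/3 ≈ 12.667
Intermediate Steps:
W = -19/6 (W = -((7 - 2*(-1)) - 1*(-10))/6 = -((7 + 2) + 10)/6 = -(9 + 10)/6 = -⅙*19 = -19/6 ≈ -3.1667)
W*o(-21) = -19*(17 - 21)/6 = -19/6*(-4) = 38/3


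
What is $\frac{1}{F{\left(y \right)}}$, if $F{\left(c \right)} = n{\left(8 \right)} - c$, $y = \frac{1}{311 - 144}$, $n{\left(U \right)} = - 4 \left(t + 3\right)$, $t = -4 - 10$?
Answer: $\frac{167}{7347} \approx 0.02273$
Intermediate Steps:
$t = -14$ ($t = -4 - 10 = -14$)
$n{\left(U \right)} = 44$ ($n{\left(U \right)} = - 4 \left(-14 + 3\right) = \left(-4\right) \left(-11\right) = 44$)
$y = \frac{1}{167} \approx 0.005988$
$F{\left(c \right)} = 44 - c$
$\frac{1}{F{\left(y \right)}} = \frac{1}{44 - \frac{1}{167}} = \frac{1}{\frac{7347}{167}} = \frac{167}{7347}$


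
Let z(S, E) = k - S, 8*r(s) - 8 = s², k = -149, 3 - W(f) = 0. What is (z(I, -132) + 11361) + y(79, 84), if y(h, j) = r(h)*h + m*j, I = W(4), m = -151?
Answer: 481871/8 ≈ 60234.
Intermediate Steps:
W(f) = 3 (W(f) = 3 - 1*0 = 3 + 0 = 3)
I = 3
r(s) = 1 + s²/8
z(S, E) = -149 - S
y(h, j) = -151*j + h*(1 + h²/8) (y(h, j) = (1 + h²/8)*h - 151*j = h*(1 + h²/8) - 151*j = -151*j + h*(1 + h²/8))
(z(I, -132) + 11361) + y(79, 84) = ((-149 - 1*3) + 11361) + (79 - 151*84 + (⅛)*79³) = ((-149 - 3) + 11361) + (79 - 12684 + (⅛)*493039) = (-152 + 11361) + (79 - 12684 + 493039/8) = 11209 + 392199/8 = 481871/8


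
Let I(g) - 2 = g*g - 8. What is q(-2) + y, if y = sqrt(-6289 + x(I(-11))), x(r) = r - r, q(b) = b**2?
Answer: 4 + I*sqrt(6289) ≈ 4.0 + 79.303*I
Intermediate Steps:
I(g) = -6 + g**2 (I(g) = 2 + (g*g - 8) = 2 + (g**2 - 8) = 2 + (-8 + g**2) = -6 + g**2)
x(r) = 0
y = I*sqrt(6289) (y = sqrt(-6289 + 0) = sqrt(-6289) = I*sqrt(6289) ≈ 79.303*I)
q(-2) + y = (-2)**2 + I*sqrt(6289) = 4 + I*sqrt(6289)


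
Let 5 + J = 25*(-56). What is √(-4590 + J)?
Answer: I*√5995 ≈ 77.427*I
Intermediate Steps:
J = -1405 (J = -5 + 25*(-56) = -5 - 1400 = -1405)
√(-4590 + J) = √(-4590 - 1405) = √(-5995) = I*√5995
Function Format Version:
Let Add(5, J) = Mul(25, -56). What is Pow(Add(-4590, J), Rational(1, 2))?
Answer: Mul(I, Pow(5995, Rational(1, 2))) ≈ Mul(77.427, I)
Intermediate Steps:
J = -1405 (J = Add(-5, Mul(25, -56)) = Add(-5, -1400) = -1405)
Pow(Add(-4590, J), Rational(1, 2)) = Pow(Add(-4590, -1405), Rational(1, 2)) = Pow(-5995, Rational(1, 2)) = Mul(I, Pow(5995, Rational(1, 2)))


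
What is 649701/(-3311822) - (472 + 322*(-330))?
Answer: 350350376035/3311822 ≈ 1.0579e+5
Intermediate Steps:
649701/(-3311822) - (472 + 322*(-330)) = 649701*(-1/3311822) - (472 - 106260) = -649701/3311822 - 1*(-105788) = -649701/3311822 + 105788 = 350350376035/3311822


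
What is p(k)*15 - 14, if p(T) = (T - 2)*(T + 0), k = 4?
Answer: 106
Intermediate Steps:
p(T) = T*(-2 + T) (p(T) = (-2 + T)*T = T*(-2 + T))
p(k)*15 - 14 = (4*(-2 + 4))*15 - 14 = (4*2)*15 - 14 = 8*15 - 14 = 120 - 14 = 106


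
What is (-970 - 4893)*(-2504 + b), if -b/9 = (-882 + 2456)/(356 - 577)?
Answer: 243187318/17 ≈ 1.4305e+7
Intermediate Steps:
b = 14166/221 (b = -9*(-882 + 2456)/(356 - 577) = -14166/(-221) = -14166*(-1)/221 = -9*(-1574/221) = 14166/221 ≈ 64.099)
(-970 - 4893)*(-2504 + b) = (-970 - 4893)*(-2504 + 14166/221) = -5863*(-539218/221) = 243187318/17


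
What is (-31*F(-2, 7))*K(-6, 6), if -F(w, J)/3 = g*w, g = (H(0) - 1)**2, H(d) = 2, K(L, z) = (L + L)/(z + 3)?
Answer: 248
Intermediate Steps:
K(L, z) = 2*L/(3 + z) (K(L, z) = (2*L)/(3 + z) = 2*L/(3 + z))
g = 1 (g = (2 - 1)**2 = 1**2 = 1)
F(w, J) = -3*w
(-31*F(-2, 7))*K(-6, 6) = (-(-93)*(-2))*(2*(-6)/(3 + 6)) = (-31*6)*(2*(-6)/9) = -372*(-6)/9 = -186*(-4/3) = 248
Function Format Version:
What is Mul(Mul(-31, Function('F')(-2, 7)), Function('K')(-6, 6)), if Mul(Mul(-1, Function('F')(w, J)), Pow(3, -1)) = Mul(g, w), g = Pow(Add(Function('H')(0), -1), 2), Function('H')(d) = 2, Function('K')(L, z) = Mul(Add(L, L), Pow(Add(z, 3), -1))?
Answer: 248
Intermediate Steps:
Function('K')(L, z) = Mul(2, L, Pow(Add(3, z), -1)) (Function('K')(L, z) = Mul(Mul(2, L), Pow(Add(3, z), -1)) = Mul(2, L, Pow(Add(3, z), -1)))
g = 1 (g = Pow(Add(2, -1), 2) = Pow(1, 2) = 1)
Function('F')(w, J) = Mul(-3, w) (Function('F')(w, J) = Mul(-3, Mul(1, w)) = Mul(-3, w))
Mul(Mul(-31, Function('F')(-2, 7)), Function('K')(-6, 6)) = Mul(Mul(-31, Mul(-3, -2)), Mul(2, -6, Pow(Add(3, 6), -1))) = Mul(Mul(-31, 6), Mul(2, -6, Pow(9, -1))) = Mul(-186, Mul(2, -6, Rational(1, 9))) = Mul(-186, Rational(-4, 3)) = 248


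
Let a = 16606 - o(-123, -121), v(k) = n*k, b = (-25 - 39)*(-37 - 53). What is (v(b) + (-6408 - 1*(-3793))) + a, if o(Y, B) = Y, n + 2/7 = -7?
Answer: -194962/7 ≈ -27852.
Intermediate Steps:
n = -51/7 (n = -2/7 - 7 = -51/7 ≈ -7.2857)
b = 5760 (b = -64*(-90) = 5760)
v(k) = -51*k/7
a = 16729 (a = 16606 - 1*(-123) = 16606 + 123 = 16729)
(v(b) + (-6408 - 1*(-3793))) + a = (-51/7*5760 + (-6408 - 1*(-3793))) + 16729 = (-293760/7 + (-6408 + 3793)) + 16729 = (-293760/7 - 2615) + 16729 = -312065/7 + 16729 = -194962/7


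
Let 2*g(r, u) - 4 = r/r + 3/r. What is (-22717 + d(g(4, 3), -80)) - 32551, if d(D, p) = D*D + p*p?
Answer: -3127023/64 ≈ -48860.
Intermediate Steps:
g(r, u) = 5/2 + 3/(2*r) (g(r, u) = 2 + (r/r + 3/r)/2 = 2 + (1 + 3/r)/2 = 2 + (1/2 + 3/(2*r)) = 5/2 + 3/(2*r))
d(D, p) = D**2 + p**2
(-22717 + d(g(4, 3), -80)) - 32551 = (-22717 + (((1/2)*(3 + 5*4)/4)**2 + (-80)**2)) - 32551 = (-22717 + (((1/2)*(1/4)*(3 + 20))**2 + 6400)) - 32551 = (-22717 + (((1/2)*(1/4)*23)**2 + 6400)) - 32551 = (-22717 + ((23/8)**2 + 6400)) - 32551 = (-22717 + (529/64 + 6400)) - 32551 = (-22717 + 410129/64) - 32551 = -1043759/64 - 32551 = -3127023/64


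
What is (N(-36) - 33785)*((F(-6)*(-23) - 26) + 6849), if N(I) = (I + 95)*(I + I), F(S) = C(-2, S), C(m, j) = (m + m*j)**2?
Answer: -172023259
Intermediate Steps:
C(m, j) = (m + j*m)**2
F(S) = 4*(1 + S)**2 (F(S) = (-2)**2*(1 + S)**2 = 4*(1 + S)**2)
N(I) = 2*I*(95 + I) (N(I) = (95 + I)*(2*I) = 2*I*(95 + I))
(N(-36) - 33785)*((F(-6)*(-23) - 26) + 6849) = (2*(-36)*(95 - 36) - 33785)*(((4*(1 - 6)**2)*(-23) - 26) + 6849) = (2*(-36)*59 - 33785)*(((4*(-5)**2)*(-23) - 26) + 6849) = (-4248 - 33785)*(((4*25)*(-23) - 26) + 6849) = -38033*((100*(-23) - 26) + 6849) = -38033*((-2300 - 26) + 6849) = -38033*(-2326 + 6849) = -38033*4523 = -172023259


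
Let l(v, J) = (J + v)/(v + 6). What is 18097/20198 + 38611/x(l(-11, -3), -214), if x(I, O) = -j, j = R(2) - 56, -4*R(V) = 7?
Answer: 3123640319/4665738 ≈ 669.48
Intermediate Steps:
l(v, J) = (J + v)/(6 + v)
R(V) = -7/4 (R(V) = -¼*7 = -7/4)
j = -231/4 (j = -7/4 - 56 = -231/4 ≈ -57.750)
x(I, O) = 231/4 (x(I, O) = -1*(-231/4) = 231/4)
18097/20198 + 38611/x(l(-11, -3), -214) = 18097/20198 + 38611/(231/4) = 18097*(1/20198) + 38611*(4/231) = 18097/20198 + 154444/231 = 3123640319/4665738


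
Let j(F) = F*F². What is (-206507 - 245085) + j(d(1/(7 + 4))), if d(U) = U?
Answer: -601068951/1331 ≈ -4.5159e+5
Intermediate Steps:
j(F) = F³
(-206507 - 245085) + j(d(1/(7 + 4))) = (-206507 - 245085) + (1/(7 + 4))³ = -451592 + (1/11)³ = -451592 + 1/1331 = -601068951/1331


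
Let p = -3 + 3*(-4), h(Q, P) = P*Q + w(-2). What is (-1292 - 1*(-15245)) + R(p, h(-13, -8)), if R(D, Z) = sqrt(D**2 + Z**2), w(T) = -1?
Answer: 13953 + sqrt(10834) ≈ 14057.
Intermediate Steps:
h(Q, P) = -1 + P*Q (h(Q, P) = P*Q - 1 = -1 + P*Q)
p = -15 (p = -3 - 12 = -15)
(-1292 - 1*(-15245)) + R(p, h(-13, -8)) = (-1292 - 1*(-15245)) + sqrt((-15)**2 + (-1 - 8*(-13))**2) = (-1292 + 15245) + sqrt(225 + (-1 + 104)**2) = 13953 + sqrt(225 + 103**2) = 13953 + sqrt(225 + 10609) = 13953 + sqrt(10834)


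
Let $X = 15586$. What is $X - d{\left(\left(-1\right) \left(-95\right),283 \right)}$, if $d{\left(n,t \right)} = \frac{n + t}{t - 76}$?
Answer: $\frac{358436}{23} \approx 15584.0$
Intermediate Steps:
$d{\left(n,t \right)} = \frac{n + t}{-76 + t}$
$X - d{\left(\left(-1\right) \left(-95\right),283 \right)} = 15586 - \frac{\left(-1\right) \left(-95\right) + 283}{-76 + 283} = 15586 - \frac{95 + 283}{207} = 15586 - \frac{1}{207} \cdot 378 = 15586 - \frac{42}{23} = \frac{358436}{23}$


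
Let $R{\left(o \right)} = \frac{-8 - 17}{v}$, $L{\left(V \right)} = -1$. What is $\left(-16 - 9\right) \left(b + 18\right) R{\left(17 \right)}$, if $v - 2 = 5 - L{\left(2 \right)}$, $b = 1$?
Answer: $\frac{11875}{8} \approx 1484.4$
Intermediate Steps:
$v = 8$ ($v = 2 + \left(5 - -1\right) = 2 + \left(5 + 1\right) = 2 + 6 = 8$)
$R{\left(o \right)} = - \frac{25}{8}$ ($R{\left(o \right)} = \frac{-8 - 17}{8} = \left(-8 - 17\right) \frac{1}{8} = \left(-25\right) \frac{1}{8} = - \frac{25}{8}$)
$\left(-16 - 9\right) \left(b + 18\right) R{\left(17 \right)} = \left(-16 - 9\right) \left(1 + 18\right) \left(- \frac{25}{8}\right) = \left(-25\right) 19 \left(- \frac{25}{8}\right) = \left(-475\right) \left(- \frac{25}{8}\right) = \frac{11875}{8}$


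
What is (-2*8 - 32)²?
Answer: 2304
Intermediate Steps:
(-2*8 - 32)² = (-16 - 32)² = (-48)² = 2304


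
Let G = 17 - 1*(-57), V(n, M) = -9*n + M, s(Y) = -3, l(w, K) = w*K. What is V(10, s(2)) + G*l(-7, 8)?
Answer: -4237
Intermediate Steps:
l(w, K) = K*w
V(n, M) = M - 9*n
G = 74 (G = 17 + 57 = 74)
V(10, s(2)) + G*l(-7, 8) = (-3 - 9*10) + 74*(8*(-7)) = (-3 - 90) + 74*(-56) = -93 - 4144 = -4237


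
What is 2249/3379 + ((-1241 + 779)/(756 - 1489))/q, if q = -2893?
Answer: 433418053/651400241 ≈ 0.66536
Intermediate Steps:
2249/3379 + ((-1241 + 779)/(756 - 1489))/q = 2249/3379 + ((-1241 + 779)/(756 - 1489))/(-2893) = 2249*(1/3379) - 462/(-733)*(-1/2893) = 2249/3379 - 462*(-1/733)*(-1/2893) = 2249/3379 + (462/733)*(-1/2893) = 2249/3379 - 42/192779 = 433418053/651400241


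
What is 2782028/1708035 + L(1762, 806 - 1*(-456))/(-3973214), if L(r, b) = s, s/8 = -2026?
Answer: 791519744948/484742041035 ≈ 1.6329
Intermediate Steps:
s = -16208 (s = 8*(-2026) = -16208)
L(r, b) = -16208
2782028/1708035 + L(1762, 806 - 1*(-456))/(-3973214) = 2782028/1708035 - 16208/(-3973214) = 2782028*(1/1708035) - 16208*(-1/3973214) = 2782028/1708035 + 8104/1986607 = 791519744948/484742041035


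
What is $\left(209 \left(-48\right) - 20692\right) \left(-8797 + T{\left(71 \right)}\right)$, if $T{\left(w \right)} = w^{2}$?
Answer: $115399344$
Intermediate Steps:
$\left(209 \left(-48\right) - 20692\right) \left(-8797 + T{\left(71 \right)}\right) = \left(209 \left(-48\right) - 20692\right) \left(-8797 + 71^{2}\right) = \left(-10032 - 20692\right) \left(-8797 + 5041\right) = \left(-30724\right) \left(-3756\right) = 115399344$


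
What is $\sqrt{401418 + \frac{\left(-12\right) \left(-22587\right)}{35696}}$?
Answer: $\frac{3 \sqrt{888017818487}}{4462} \approx 633.58$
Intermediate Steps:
$\sqrt{401418 + \frac{\left(-12\right) \left(-22587\right)}{35696}} = \sqrt{401418 + 271044 \cdot \frac{1}{35696}} = \sqrt{401418 + \frac{67761}{8924}} = \sqrt{\frac{3582321993}{8924}} = \frac{3 \sqrt{888017818487}}{4462}$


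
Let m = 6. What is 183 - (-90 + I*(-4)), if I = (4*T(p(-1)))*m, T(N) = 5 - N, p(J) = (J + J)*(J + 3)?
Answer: 1137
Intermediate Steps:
p(J) = 2*J*(3 + J) (p(J) = (2*J)*(3 + J) = 2*J*(3 + J))
I = 216 (I = (4*(5 - 2*(-1)*(3 - 1)))*6 = (4*(5 - 2*(-1)*2))*6 = (4*(5 - 1*(-4)))*6 = (4*(5 + 4))*6 = (4*9)*6 = 36*6 = 216)
183 - (-90 + I*(-4)) = 183 - (-90 + 216*(-4)) = 183 - (-90 - 864) = 183 - 1*(-954) = 183 + 954 = 1137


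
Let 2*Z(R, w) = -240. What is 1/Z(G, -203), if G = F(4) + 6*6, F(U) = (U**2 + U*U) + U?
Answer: -1/120 ≈ -0.0083333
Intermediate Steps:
F(U) = U + 2*U**2 (F(U) = (U**2 + U**2) + U = 2*U**2 + U = U + 2*U**2)
G = 72 (G = 4*(1 + 2*4) + 6*6 = 4*(1 + 8) + 36 = 4*9 + 36 = 36 + 36 = 72)
Z(R, w) = -120 (Z(R, w) = (1/2)*(-240) = -120)
1/Z(G, -203) = 1/(-120) = -1/120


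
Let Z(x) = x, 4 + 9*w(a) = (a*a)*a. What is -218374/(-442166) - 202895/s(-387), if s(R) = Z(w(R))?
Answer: 217169500454/413358221851 ≈ 0.52538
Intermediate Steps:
w(a) = -4/9 + a³/9 (w(a) = -4/9 + ((a*a)*a)/9 = -4/9 + (a²*a)/9 = -4/9 + a³/9)
s(R) = -4/9 + R³/9
-218374/(-442166) - 202895/s(-387) = -218374/(-442166) - 202895/(-4/9 + (⅑)*(-387)³) = -218374*(-1/442166) - 202895/(-4/9 + (⅑)*(-57960603)) = 109187/221083 - 202895/(-4/9 - 6440067) = 109187/221083 - 202895/(-57960607/9) = 109187/221083 - 202895*(-9/57960607) = 109187/221083 + 58905/1869697 = 217169500454/413358221851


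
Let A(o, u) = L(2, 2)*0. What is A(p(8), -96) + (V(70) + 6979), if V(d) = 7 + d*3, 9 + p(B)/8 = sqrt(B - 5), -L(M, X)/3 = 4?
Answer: 7196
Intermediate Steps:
L(M, X) = -12 (L(M, X) = -3*4 = -12)
p(B) = -72 + 8*sqrt(-5 + B) (p(B) = -72 + 8*sqrt(B - 5) = -72 + 8*sqrt(-5 + B))
A(o, u) = 0 (A(o, u) = -12*0 = 0)
V(d) = 7 + 3*d
A(p(8), -96) + (V(70) + 6979) = 0 + ((7 + 3*70) + 6979) = 0 + ((7 + 210) + 6979) = 0 + (217 + 6979) = 0 + 7196 = 7196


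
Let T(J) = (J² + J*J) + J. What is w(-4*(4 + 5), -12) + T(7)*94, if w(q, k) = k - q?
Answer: 9894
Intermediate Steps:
T(J) = J + 2*J² (T(J) = (J² + J²) + J = 2*J² + J = J + 2*J²)
w(-4*(4 + 5), -12) + T(7)*94 = (-12 - (-4)*(4 + 5)) + (7*(1 + 2*7))*94 = (-12 - (-4)*9) + (7*(1 + 14))*94 = (-12 - 1*(-36)) + (7*15)*94 = (-12 + 36) + 105*94 = 24 + 9870 = 9894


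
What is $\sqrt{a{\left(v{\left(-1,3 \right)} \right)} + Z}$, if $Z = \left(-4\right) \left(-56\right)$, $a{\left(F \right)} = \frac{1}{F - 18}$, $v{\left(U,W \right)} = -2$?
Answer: $\frac{\sqrt{22395}}{10} \approx 14.965$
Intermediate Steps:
$a{\left(F \right)} = \frac{1}{-18 + F}$
$Z = 224$
$\sqrt{a{\left(v{\left(-1,3 \right)} \right)} + Z} = \sqrt{\frac{1}{-18 - 2} + 224} = \sqrt{\frac{1}{-20} + 224} = \sqrt{- \frac{1}{20} + 224} = \sqrt{\frac{4479}{20}} = \frac{\sqrt{22395}}{10}$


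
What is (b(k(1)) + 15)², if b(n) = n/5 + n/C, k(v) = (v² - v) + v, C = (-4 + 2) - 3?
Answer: 225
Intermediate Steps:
C = -5 (C = -2 - 3 = -5)
k(v) = v²
b(n) = 0 (b(n) = n/5 + n/(-5) = n*(⅕) + n*(-⅕) = n/5 - n/5 = 0)
(b(k(1)) + 15)² = (0 + 15)² = 15² = 225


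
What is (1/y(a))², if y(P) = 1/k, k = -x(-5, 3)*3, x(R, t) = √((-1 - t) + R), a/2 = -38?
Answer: -81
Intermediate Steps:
a = -76 (a = 2*(-38) = -76)
x(R, t) = √(-1 + R - t)
k = -9*I (k = -√(-1 - 5 - 1*3)*3 = -√(-1 - 5 - 3)*3 = -√(-9)*3 = -3*I*3 = -9*I ≈ -9.0*I)
y(P) = I/9 (y(P) = 1/(-9*I) = I/9)
(1/y(a))² = (1/(I/9))² = (-9*I)² = -81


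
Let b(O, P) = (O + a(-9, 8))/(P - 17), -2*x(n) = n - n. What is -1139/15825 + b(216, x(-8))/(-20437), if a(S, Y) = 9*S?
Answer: -393585256/5498063925 ≈ -0.071586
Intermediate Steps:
x(n) = 0 (x(n) = -(n - n)/2 = -1/2*0 = 0)
b(O, P) = (-81 + O)/(-17 + P) (b(O, P) = (O + 9*(-9))/(P - 17) = (O - 81)/(-17 + P) = (-81 + O)/(-17 + P))
-1139/15825 + b(216, x(-8))/(-20437) = -1139/15825 + ((-81 + 216)/(-17 + 0))/(-20437) = -1139*1/15825 + (135/(-17))*(-1/20437) = -1139/15825 - 1/17*135*(-1/20437) = -1139/15825 - 135/17*(-1/20437) = -1139/15825 + 135/347429 = -393585256/5498063925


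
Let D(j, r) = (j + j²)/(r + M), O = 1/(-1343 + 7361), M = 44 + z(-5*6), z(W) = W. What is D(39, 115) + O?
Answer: 3129403/258774 ≈ 12.093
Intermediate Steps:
M = 14 (M = 44 - 5*6 = 44 - 30 = 14)
O = 1/6018 ≈ 0.00016617
D(j, r) = (j + j²)/(14 + r) (D(j, r) = (j + j²)/(r + 14) = (j + j²)/(14 + r))
D(39, 115) + O = 39*(1 + 39)/(14 + 115) + 1/6018 = 39*40/129 + 1/6018 = 39*(1/129)*40 + 1/6018 = 520/43 + 1/6018 = 3129403/258774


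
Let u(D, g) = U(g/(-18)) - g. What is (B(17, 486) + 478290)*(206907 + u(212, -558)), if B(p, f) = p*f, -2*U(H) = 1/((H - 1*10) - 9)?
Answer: 100942490407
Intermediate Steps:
U(H) = -1/(2*(-19 + H)) (U(H) = -1/(2*((H - 1*10) - 9)) = -1/(2*((H - 10) - 9)) = -1/(2*((-10 + H) - 9)) = -1/(2*(-19 + H)))
u(D, g) = -g - 1/(-38 - g/9) (u(D, g) = -1/(-38 + 2*(g/(-18))) - g = -1/(-38 + 2*(g*(-1/18))) - g = -1/(-38 + 2*(-g/18)) - g = -1/(-38 - g/9) - g = -g - 1/(-38 - g/9))
B(p, f) = f*p
(B(17, 486) + 478290)*(206907 + u(212, -558)) = (486*17 + 478290)*(206907 + (9 - 1*(-558)² - 342*(-558))/(342 - 558)) = (8262 + 478290)*(206907 + (9 - 1*311364 + 190836)/(-216)) = 486552*(206907 - (9 - 311364 + 190836)/216) = 486552*(206907 - 1/216*(-120519)) = 486552*(206907 + 13391/24) = 486552*(4979159/24) = 100942490407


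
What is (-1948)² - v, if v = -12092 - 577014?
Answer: 4383810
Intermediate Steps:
v = -589106
(-1948)² - v = (-1948)² - 1*(-589106) = 3794704 + 589106 = 4383810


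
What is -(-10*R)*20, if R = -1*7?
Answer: -1400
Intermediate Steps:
R = -7
-(-10*R)*20 = -(-10*(-7))*20 = -70*20 = -1*1400 = -1400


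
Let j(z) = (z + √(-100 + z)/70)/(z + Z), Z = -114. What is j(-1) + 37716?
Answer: 4337341/115 - I*√101/8050 ≈ 37716.0 - 0.0012484*I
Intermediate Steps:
j(z) = (z + √(-100 + z)/70)/(-114 + z) (j(z) = (z + √(-100 + z)/70)/(z - 114) = (z + √(-100 + z)*(1/70))/(-114 + z) = (z + √(-100 + z)/70)/(-114 + z))
j(-1) + 37716 = (-1 + √(-100 - 1)/70)/(-114 - 1) + 37716 = (-1 + √(-101)/70)/(-115) + 37716 = -(-1 + (I*√101)/70)/115 + 37716 = -(-1 + I*√101/70)/115 + 37716 = (1/115 - I*√101/8050) + 37716 = 4337341/115 - I*√101/8050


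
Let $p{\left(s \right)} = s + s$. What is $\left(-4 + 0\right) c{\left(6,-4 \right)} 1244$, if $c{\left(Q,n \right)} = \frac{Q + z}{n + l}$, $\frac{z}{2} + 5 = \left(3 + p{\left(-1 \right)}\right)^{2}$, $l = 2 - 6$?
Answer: $-1244$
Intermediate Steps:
$p{\left(s \right)} = 2 s$
$l = -4$ ($l = 2 - 6 = -4$)
$z = -8$ ($z = -10 + 2 \left(3 + 2 \left(-1\right)\right)^{2} = -10 + 2 \left(3 - 2\right)^{2} = -10 + 2 \cdot 1^{2} = -10 + 2 \cdot 1 = -10 + 2 = -8$)
$c{\left(Q,n \right)} = \frac{-8 + Q}{-4 + n}$ ($c{\left(Q,n \right)} = \frac{Q - 8}{n - 4} = \frac{-8 + Q}{-4 + n}$)
$\left(-4 + 0\right) c{\left(6,-4 \right)} 1244 = \left(-4 + 0\right) \frac{-8 + 6}{-4 - 4} \cdot 1244 = - 4 \frac{1}{-8} \left(-2\right) 1244 = - 4 \left(\left(- \frac{1}{8}\right) \left(-2\right)\right) 1244 = \left(-4\right) \frac{1}{4} \cdot 1244 = \left(-1\right) 1244 = -1244$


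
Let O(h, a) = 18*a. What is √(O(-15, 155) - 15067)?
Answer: I*√12277 ≈ 110.8*I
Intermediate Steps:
√(O(-15, 155) - 15067) = √(18*155 - 15067) = √(2790 - 15067) = √(-12277) = I*√12277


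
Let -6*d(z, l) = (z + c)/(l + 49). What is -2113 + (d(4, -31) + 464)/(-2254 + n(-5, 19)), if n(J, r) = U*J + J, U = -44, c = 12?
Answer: -116339513/55053 ≈ -2113.2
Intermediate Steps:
d(z, l) = -(12 + z)/(6*(49 + l)) (d(z, l) = -(z + 12)/(6*(l + 49)) = -(12 + z)/(6*(49 + l)))
n(J, r) = -43*J (n(J, r) = -44*J + J = -43*J)
-2113 + (d(4, -31) + 464)/(-2254 + n(-5, 19)) = -2113 + ((-12 - 1*4)/(6*(49 - 31)) + 464)/(-2254 - 43*(-5)) = -2113 + ((⅙)*(-12 - 4)/18 + 464)/(-2254 + 215) = -2113 + ((⅙)*(1/18)*(-16) + 464)/(-2039) = -2113 + (-4/27 + 464)*(-1/2039) = -2113 + (12524/27)*(-1/2039) = -2113 - 12524/55053 = -116339513/55053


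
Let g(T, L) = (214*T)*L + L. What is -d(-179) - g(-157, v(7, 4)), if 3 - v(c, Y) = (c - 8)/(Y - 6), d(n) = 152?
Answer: 167681/2 ≈ 83841.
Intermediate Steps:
v(c, Y) = 3 - (-8 + c)/(-6 + Y) (v(c, Y) = 3 - (c - 8)/(Y - 6) = 3 - (-8 + c)/(-6 + Y))
g(T, L) = L + 214*L*T (g(T, L) = 214*L*T + L = L + 214*L*T)
-d(-179) - g(-157, v(7, 4)) = -1*152 - (-10 - 1*7 + 3*4)/(-6 + 4)*(1 + 214*(-157)) = -152 - (-10 - 7 + 12)/(-2)*(1 - 33598) = -152 - (-1/2*(-5))*(-33597) = -152 - 5*(-33597)/2 = -152 - 1*(-167985/2) = -152 + 167985/2 = 167681/2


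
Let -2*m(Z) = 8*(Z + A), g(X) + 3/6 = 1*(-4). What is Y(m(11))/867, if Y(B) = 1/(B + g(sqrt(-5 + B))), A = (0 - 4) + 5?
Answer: -2/91035 ≈ -2.1970e-5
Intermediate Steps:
g(X) = -9/2 (g(X) = -1/2 + 1*(-4) = -1/2 - 4 = -9/2)
A = 1 (A = -4 + 5 = 1)
m(Z) = -4 - 4*Z (m(Z) = -4*(Z + 1) = -4*(1 + Z) = -(8 + 8*Z)/2 = -4 - 4*Z)
Y(B) = 1/(-9/2 + B) (Y(B) = 1/(B - 9/2) = 1/(-9/2 + B))
Y(m(11))/867 = (2/(-9 + 2*(-4 - 4*11)))/867 = (2/(-9 + 2*(-4 - 44)))*(1/867) = (2/(-9 + 2*(-48)))*(1/867) = (2/(-9 - 96))*(1/867) = (2/(-105))*(1/867) = (2*(-1/105))*(1/867) = -2/105*1/867 = -2/91035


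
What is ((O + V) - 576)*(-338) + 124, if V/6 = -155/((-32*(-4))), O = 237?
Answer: 3749177/32 ≈ 1.1716e+5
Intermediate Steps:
V = -465/64 (V = 6*(-155/((-32*(-4)))) = 6*(-155/128) = -465/64 ≈ -7.2656)
((O + V) - 576)*(-338) + 124 = ((237 - 465/64) - 576)*(-338) + 124 = (14703/64 - 576)*(-338) + 124 = -22161/64*(-338) + 124 = 3745209/32 + 124 = 3749177/32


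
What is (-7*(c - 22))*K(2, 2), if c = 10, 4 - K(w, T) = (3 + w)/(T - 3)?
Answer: 756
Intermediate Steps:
K(w, T) = 4 - (3 + w)/(-3 + T) (K(w, T) = 4 - (3 + w)/(T - 3) = 4 - (3 + w)/(-3 + T))
(-7*(c - 22))*K(2, 2) = (-7*(10 - 22))*((-15 - 1*2 + 4*2)/(-3 + 2)) = (-7*(-12))*((-15 - 2 + 8)/(-1)) = 84*(-1*(-9)) = 84*9 = 756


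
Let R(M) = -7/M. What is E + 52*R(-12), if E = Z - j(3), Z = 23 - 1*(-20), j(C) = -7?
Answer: 241/3 ≈ 80.333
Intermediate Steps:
Z = 43 (Z = 23 + 20 = 43)
E = 50 (E = 43 - 1*(-7) = 43 + 7 = 50)
E + 52*R(-12) = 50 + 52*(-7/(-12)) = 50 + 52*(-7*(-1/12)) = 50 + 52*(7/12) = 50 + 91/3 = 241/3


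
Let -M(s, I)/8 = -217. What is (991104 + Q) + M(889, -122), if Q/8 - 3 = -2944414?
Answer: -22562448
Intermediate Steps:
Q = -23555288 (Q = 24 + 8*(-2944414) = 24 - 23555312 = -23555288)
M(s, I) = 1736 (M(s, I) = -8*(-217) = 1736)
(991104 + Q) + M(889, -122) = (991104 - 23555288) + 1736 = -22564184 + 1736 = -22562448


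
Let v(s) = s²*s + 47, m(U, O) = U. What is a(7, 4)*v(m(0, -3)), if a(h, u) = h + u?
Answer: 517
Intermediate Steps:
v(s) = 47 + s³ (v(s) = s³ + 47 = 47 + s³)
a(7, 4)*v(m(0, -3)) = (7 + 4)*(47 + 0³) = 11*(47 + 0) = 11*47 = 517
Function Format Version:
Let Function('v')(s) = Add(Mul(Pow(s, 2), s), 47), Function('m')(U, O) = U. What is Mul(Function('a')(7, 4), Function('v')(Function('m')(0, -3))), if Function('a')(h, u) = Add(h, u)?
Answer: 517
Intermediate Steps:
Function('v')(s) = Add(47, Pow(s, 3)) (Function('v')(s) = Add(Pow(s, 3), 47) = Add(47, Pow(s, 3)))
Mul(Function('a')(7, 4), Function('v')(Function('m')(0, -3))) = Mul(Add(7, 4), Add(47, Pow(0, 3))) = Mul(11, Add(47, 0)) = Mul(11, 47) = 517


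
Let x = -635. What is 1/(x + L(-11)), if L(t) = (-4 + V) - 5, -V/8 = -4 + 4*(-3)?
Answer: -1/516 ≈ -0.0019380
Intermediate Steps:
V = 128 (V = -8*(-4 + 4*(-3)) = -8*(-4 - 12) = -8*(-16) = 128)
L(t) = 119 (L(t) = (-4 + 128) - 5 = 124 - 5 = 119)
1/(x + L(-11)) = 1/(-635 + 119) = 1/(-516) = -1/516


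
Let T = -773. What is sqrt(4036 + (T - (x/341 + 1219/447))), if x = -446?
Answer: 2*sqrt(18944884473042)/152427 ≈ 57.110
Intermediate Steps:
sqrt(4036 + (T - (x/341 + 1219/447))) = sqrt(4036 + (-773 - (-446/341 + 1219/447))) = sqrt(4036 + (-773 - 1*216317/152427)) = sqrt(4036 + (-773 - 216317/152427)) = sqrt(4036 - 118042388/152427) = sqrt(497152984/152427) = 2*sqrt(18944884473042)/152427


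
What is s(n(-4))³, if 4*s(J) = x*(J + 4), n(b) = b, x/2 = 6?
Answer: 0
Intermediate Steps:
x = 12 (x = 2*6 = 12)
s(J) = 12 + 3*J (s(J) = (12*(J + 4))/4 = (12*(4 + J))/4 = (48 + 12*J)/4 = 12 + 3*J)
s(n(-4))³ = (12 + 3*(-4))³ = (12 - 12)³ = 0³ = 0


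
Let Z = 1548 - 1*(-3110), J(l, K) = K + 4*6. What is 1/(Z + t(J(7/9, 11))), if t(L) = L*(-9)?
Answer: 1/4343 ≈ 0.00023026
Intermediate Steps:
J(l, K) = 24 + K (J(l, K) = K + 24 = 24 + K)
t(L) = -9*L
Z = 4658 (Z = 1548 + 3110 = 4658)
1/(Z + t(J(7/9, 11))) = 1/(4658 - 9*(24 + 11)) = 1/(4658 - 9*35) = 1/(4658 - 315) = 1/4343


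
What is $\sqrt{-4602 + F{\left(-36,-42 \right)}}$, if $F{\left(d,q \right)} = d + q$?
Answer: $6 i \sqrt{130} \approx 68.411 i$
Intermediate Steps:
$\sqrt{-4602 + F{\left(-36,-42 \right)}} = \sqrt{-4602 - 78} = \sqrt{-4680} = 6 i \sqrt{130}$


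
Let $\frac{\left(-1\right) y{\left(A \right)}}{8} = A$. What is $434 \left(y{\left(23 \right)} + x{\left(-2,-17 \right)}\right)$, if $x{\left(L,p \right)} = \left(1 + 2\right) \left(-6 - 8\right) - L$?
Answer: $-97216$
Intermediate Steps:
$y{\left(A \right)} = - 8 A$
$x{\left(L,p \right)} = -42 - L$ ($x{\left(L,p \right)} = 3 \left(-14\right) - L = -42 - L$)
$434 \left(y{\left(23 \right)} + x{\left(-2,-17 \right)}\right) = 434 \left(\left(-8\right) 23 - 40\right) = 434 \left(-184 + \left(-42 + 2\right)\right) = 434 \left(-184 - 40\right) = 434 \left(-224\right) = -97216$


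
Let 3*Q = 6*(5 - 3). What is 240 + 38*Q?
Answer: 392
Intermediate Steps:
Q = 4 (Q = (6*(5 - 3))/3 = (6*2)/3 = (1/3)*12 = 4)
240 + 38*Q = 240 + 38*4 = 240 + 152 = 392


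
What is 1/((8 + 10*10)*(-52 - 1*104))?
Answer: -1/16848 ≈ -5.9354e-5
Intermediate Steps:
1/((8 + 10*10)*(-52 - 1*104)) = 1/((8 + 100)*(-52 - 104)) = 1/(108*(-156)) = 1/(-16848) = -1/16848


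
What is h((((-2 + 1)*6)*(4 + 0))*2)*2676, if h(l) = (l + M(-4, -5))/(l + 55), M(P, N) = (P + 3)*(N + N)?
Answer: -101688/7 ≈ -14527.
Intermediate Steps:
M(P, N) = 2*N*(3 + P) (M(P, N) = (3 + P)*(2*N) = 2*N*(3 + P))
h(l) = (10 + l)/(55 + l) (h(l) = (l + 2*(-5)*(3 - 4))/(l + 55) = (l + 2*(-5)*(-1))/(55 + l) = (l + 10)/(55 + l) = (10 + l)/(55 + l))
h((((-2 + 1)*6)*(4 + 0))*2)*2676 = ((10 + (((-2 + 1)*6)*(4 + 0))*2)/(55 + (((-2 + 1)*6)*(4 + 0))*2))*2676 = ((10 + (-1*6*4)*2)/(55 + (-1*6*4)*2))*2676 = ((10 - 6*4*2)/(55 - 6*4*2))*2676 = ((10 - 24*2)/(55 - 24*2))*2676 = ((10 - 48)/(55 - 48))*2676 = (-38/7)*2676 = ((1/7)*(-38))*2676 = -38/7*2676 = -101688/7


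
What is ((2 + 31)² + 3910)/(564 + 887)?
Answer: 4999/1451 ≈ 3.4452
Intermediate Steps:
((2 + 31)² + 3910)/(564 + 887) = (33² + 3910)/1451 = (1089 + 3910)*(1/1451) = 4999*(1/1451) = 4999/1451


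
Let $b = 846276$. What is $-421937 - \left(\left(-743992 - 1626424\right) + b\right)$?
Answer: $1102203$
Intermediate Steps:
$-421937 - \left(\left(-743992 - 1626424\right) + b\right) = -421937 - \left(\left(-743992 - 1626424\right) + 846276\right) = -421937 - \left(-2370416 + 846276\right) = -421937 - -1524140 = -421937 + 1524140 = 1102203$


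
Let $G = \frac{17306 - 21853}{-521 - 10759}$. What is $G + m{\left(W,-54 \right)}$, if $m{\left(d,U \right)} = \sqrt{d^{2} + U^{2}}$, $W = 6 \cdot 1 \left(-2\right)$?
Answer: $\frac{4547}{11280} + 6 \sqrt{85} \approx 55.72$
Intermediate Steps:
$W = -12$ ($W = 6 \left(-2\right) = -12$)
$m{\left(d,U \right)} = \sqrt{U^{2} + d^{2}}$
$G = \frac{4547}{11280}$ ($G = - \frac{4547}{-11280} = \left(-4547\right) \left(- \frac{1}{11280}\right) = \frac{4547}{11280} \approx 0.4031$)
$G + m{\left(W,-54 \right)} = \frac{4547}{11280} + \sqrt{\left(-54\right)^{2} + \left(-12\right)^{2}} = \frac{4547}{11280} + \sqrt{2916 + 144} = \frac{4547}{11280} + \sqrt{3060} = \frac{4547}{11280} + 6 \sqrt{85}$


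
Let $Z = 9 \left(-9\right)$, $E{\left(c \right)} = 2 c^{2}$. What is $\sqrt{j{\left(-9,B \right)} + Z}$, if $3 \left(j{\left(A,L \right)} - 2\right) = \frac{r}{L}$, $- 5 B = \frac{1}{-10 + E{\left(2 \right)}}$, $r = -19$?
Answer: $\frac{i \sqrt{1281}}{3} \approx 11.93 i$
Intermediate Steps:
$B = \frac{1}{10}$ ($B = - \frac{1}{5 \left(-10 + 2 \cdot 2^{2}\right)} = - \frac{1}{5 \left(-10 + 2 \cdot 4\right)} = - \frac{1}{5 \left(-10 + 8\right)} = - \frac{1}{5 \left(-2\right)} = \left(- \frac{1}{5}\right) \left(- \frac{1}{2}\right) = \frac{1}{10} \approx 0.1$)
$j{\left(A,L \right)} = 2 - \frac{19}{3 L}$ ($j{\left(A,L \right)} = 2 + \frac{\left(-19\right) \frac{1}{L}}{3} = 2 - \frac{19}{3 L}$)
$Z = -81$
$\sqrt{j{\left(-9,B \right)} + Z} = \sqrt{\left(2 - \frac{19 \frac{1}{\frac{1}{10}}}{3}\right) - 81} = \sqrt{\left(2 - \frac{190}{3}\right) - 81} = \sqrt{- \frac{184}{3} - 81} = \sqrt{- \frac{427}{3}} = \frac{i \sqrt{1281}}{3}$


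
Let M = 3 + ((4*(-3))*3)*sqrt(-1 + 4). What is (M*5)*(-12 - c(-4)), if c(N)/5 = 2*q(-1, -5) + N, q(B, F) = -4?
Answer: 720 - 8640*sqrt(3) ≈ -14245.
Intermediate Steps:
M = 3 - 36*sqrt(3) (M = 3 + (-12*3)*sqrt(3) = 3 - 36*sqrt(3) ≈ -59.354)
c(N) = -40 + 5*N (c(N) = 5*(2*(-4) + N) = 5*(-8 + N) = -40 + 5*N)
(M*5)*(-12 - c(-4)) = ((3 - 36*sqrt(3))*5)*(-12 - (-40 + 5*(-4))) = (15 - 180*sqrt(3))*(-12 - (-40 - 20)) = (15 - 180*sqrt(3))*(-12 - 1*(-60)) = (15 - 180*sqrt(3))*(-12 + 60) = (15 - 180*sqrt(3))*48 = 720 - 8640*sqrt(3)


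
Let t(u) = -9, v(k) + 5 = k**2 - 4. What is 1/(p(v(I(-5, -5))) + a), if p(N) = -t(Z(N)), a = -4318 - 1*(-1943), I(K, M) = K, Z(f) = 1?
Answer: -1/2366 ≈ -0.00042265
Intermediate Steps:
v(k) = -9 + k**2 (v(k) = -5 + (k**2 - 4) = -5 + (-4 + k**2) = -9 + k**2)
a = -2375 (a = -4318 + 1943 = -2375)
p(N) = 9 (p(N) = -1*(-9) = 9)
1/(p(v(I(-5, -5))) + a) = 1/(9 - 2375) = 1/(-2366) = -1/2366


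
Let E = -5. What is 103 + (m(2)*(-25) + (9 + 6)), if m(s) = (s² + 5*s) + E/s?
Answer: -339/2 ≈ -169.50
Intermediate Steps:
m(s) = s² - 5/s + 5*s (m(s) = (s² + 5*s) - 5/s = s² - 5/s + 5*s)
103 + (m(2)*(-25) + (9 + 6)) = 103 + (((-5 + 2²*(5 + 2))/2)*(-25) + (9 + 6)) = 103 + (((-5 + 4*7)/2)*(-25) + 15) = 103 + (((-5 + 28)/2)*(-25) + 15) = 103 + (((½)*23)*(-25) + 15) = 103 + ((23/2)*(-25) + 15) = 103 + (-575/2 + 15) = 103 - 545/2 = -339/2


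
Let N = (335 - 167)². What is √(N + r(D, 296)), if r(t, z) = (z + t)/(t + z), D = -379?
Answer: 5*√1129 ≈ 168.00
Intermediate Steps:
r(t, z) = 1 (r(t, z) = (t + z)/(t + z) = 1)
N = 28224 (N = 168² = 28224)
√(N + r(D, 296)) = √(28224 + 1) = √28225 = 5*√1129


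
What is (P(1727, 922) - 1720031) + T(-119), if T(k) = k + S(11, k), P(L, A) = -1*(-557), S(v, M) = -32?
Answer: -1719625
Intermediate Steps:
P(L, A) = 557
T(k) = -32 + k (T(k) = k - 32 = -32 + k)
(P(1727, 922) - 1720031) + T(-119) = (557 - 1720031) + (-32 - 119) = -1719474 - 151 = -1719625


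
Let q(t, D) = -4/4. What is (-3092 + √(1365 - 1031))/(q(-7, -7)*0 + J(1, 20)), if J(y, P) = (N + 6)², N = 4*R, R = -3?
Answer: -773/9 + √334/36 ≈ -85.381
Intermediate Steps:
N = -12 (N = 4*(-3) = -12)
J(y, P) = 36 (J(y, P) = (-12 + 6)² = (-6)² = 36)
q(t, D) = -1 (q(t, D) = -4*¼ = -1)
(-3092 + √(1365 - 1031))/(q(-7, -7)*0 + J(1, 20)) = (-3092 + √(1365 - 1031))/(-1*0 + 36) = (-3092 + √334)/(0 + 36) = (-3092 + √334)/36 = (-3092 + √334)*(1/36) = -773/9 + √334/36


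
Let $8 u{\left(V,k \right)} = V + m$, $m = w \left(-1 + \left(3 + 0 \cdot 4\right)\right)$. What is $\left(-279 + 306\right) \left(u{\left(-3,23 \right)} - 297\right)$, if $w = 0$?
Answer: $- \frac{64233}{8} \approx -8029.1$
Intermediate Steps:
$m = 0$ ($m = 0 \left(-1 + \left(3 + 0 \cdot 4\right)\right) = 0 \left(-1 + \left(3 + 0\right)\right) = 0 \left(-1 + 3\right) = 0 \cdot 2 = 0$)
$u{\left(V,k \right)} = \frac{V}{8}$ ($u{\left(V,k \right)} = \frac{V + 0}{8} = \frac{V}{8}$)
$\left(-279 + 306\right) \left(u{\left(-3,23 \right)} - 297\right) = \left(-279 + 306\right) \left(\frac{1}{8} \left(-3\right) - 297\right) = 27 \left(- \frac{3}{8} - 297\right) = 27 \left(- \frac{2379}{8}\right) = - \frac{64233}{8}$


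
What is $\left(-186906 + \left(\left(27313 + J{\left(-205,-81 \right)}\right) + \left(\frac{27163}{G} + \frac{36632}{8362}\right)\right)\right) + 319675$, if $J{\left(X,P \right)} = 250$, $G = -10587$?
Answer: $\frac{7097055592993}{44264247} \approx 1.6033 \cdot 10^{5}$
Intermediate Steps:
$\left(-186906 + \left(\left(27313 + J{\left(-205,-81 \right)}\right) + \left(\frac{27163}{G} + \frac{36632}{8362}\right)\right)\right) + 319675 = \left(-186906 + \left(\left(27313 + 250\right) + \left(\frac{27163}{-10587} + \frac{36632}{8362}\right)\right)\right) + 319675 = \left(-186906 + \left(27563 + \left(27163 \left(- \frac{1}{10587}\right) + 36632 \cdot \frac{1}{8362}\right)\right)\right) + 319675 = \left(-186906 + \left(27563 + \left(- \frac{27163}{10587} + \frac{18316}{4181}\right)\right)\right) + 319675 = \left(-186906 + \left(27563 + \frac{80342989}{44264247}\right)\right) + 319675 = \left(-186906 + \frac{1220135783050}{44264247}\right) + 319675 = - \frac{7053117566732}{44264247} + 319675 = \frac{7097055592993}{44264247}$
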